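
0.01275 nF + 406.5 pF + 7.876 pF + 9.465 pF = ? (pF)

436.591 pF

In pF:
  0.01275 nF = 0.01275 × 10³ pF = 12.75
  406.5 pF → 406.5
  7.876 pF → 7.876
  9.465 pF → 9.465
Sum: 12.75 + 406.5 + 7.876 + 9.465 = 436.591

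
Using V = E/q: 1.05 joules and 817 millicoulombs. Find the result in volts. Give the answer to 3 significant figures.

(1.05) / (817 × 10⁻³) = 0.0012852 × 10³ V

1.29 volts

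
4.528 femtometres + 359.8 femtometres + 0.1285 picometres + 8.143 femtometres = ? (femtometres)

In femtometres:
  4.528 femtometres → 4.528
  359.8 femtometres → 359.8
  0.1285 picometres = 0.1285 × 10³ femtometres = 128.5
  8.143 femtometres → 8.143
Sum: 4.528 + 359.8 + 128.5 + 8.143 = 500.971

500.971 femtometres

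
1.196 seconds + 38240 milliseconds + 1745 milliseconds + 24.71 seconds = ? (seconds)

In seconds:
  1.196 seconds → 1.196
  38240 milliseconds = 38240 × 10^-3 seconds = 38.24
  1745 milliseconds = 1745 × 10^-3 seconds = 1.745
  24.71 seconds → 24.71
Sum: 1.196 + 38.24 + 1.745 + 24.71 = 65.891

65.891 seconds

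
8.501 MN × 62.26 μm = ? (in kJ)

8.501e6 × 62.26e-6 = 529.27226 J

0.52927226 kJ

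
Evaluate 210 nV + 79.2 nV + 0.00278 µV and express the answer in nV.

In nV:
  210 nV → 210
  79.2 nV → 79.2
  0.00278 µV = 0.00278e3 nV = 2.78
Sum: 210 + 79.2 + 2.78 = 291.98

291.98 nV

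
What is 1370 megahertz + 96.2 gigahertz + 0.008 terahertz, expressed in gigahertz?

In gigahertz:
  1370 megahertz = 1370 × 10^-3 gigahertz = 1.37
  96.2 gigahertz → 96.2
  0.008 terahertz = 0.008 × 10^3 gigahertz = 8
Sum: 1.37 + 96.2 + 8 = 105.57

105.57 gigahertz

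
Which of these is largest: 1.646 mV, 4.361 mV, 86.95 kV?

1.646 mV = 0.001646 V
4.361 mV = 0.004361 V
86.95 kV = 86950 V

86.95 kV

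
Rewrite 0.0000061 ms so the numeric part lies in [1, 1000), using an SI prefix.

= 6.1 × 10^-9 s; 10^-9 is nano.

6.1 ns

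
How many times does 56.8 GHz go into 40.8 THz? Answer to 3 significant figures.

(40.8e12) / (56.8e9) = 0.7183e3

718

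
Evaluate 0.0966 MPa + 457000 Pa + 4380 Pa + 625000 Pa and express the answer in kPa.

1182.98 kPa

In kPa:
  0.0966 MPa = 0.0966 × 10³ kPa = 96.6
  457000 Pa = 457000 × 10⁻³ kPa = 457
  4380 Pa = 4380 × 10⁻³ kPa = 4.38
  625000 Pa = 625000 × 10⁻³ kPa = 625
Sum: 96.6 + 457 + 4.38 + 625 = 1182.98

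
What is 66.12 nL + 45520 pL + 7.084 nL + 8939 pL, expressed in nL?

In nL:
  66.12 nL → 66.12
  45520 pL = 45520 × 10^-3 nL = 45.52
  7.084 nL → 7.084
  8939 pL = 8939 × 10^-3 nL = 8.939
Sum: 66.12 + 45.52 + 7.084 + 8.939 = 127.663

127.663 nL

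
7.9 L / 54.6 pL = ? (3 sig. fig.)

(7.9) / (54.6e-12) = 0.1447e12

145000000000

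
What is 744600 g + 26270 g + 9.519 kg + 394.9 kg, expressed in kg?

In kg:
  744600 g = 744600 × 10^-3 kg = 744.6
  26270 g = 26270 × 10^-3 kg = 26.27
  9.519 kg → 9.519
  394.9 kg → 394.9
Sum: 744.6 + 26.27 + 9.519 + 394.9 = 1175.289

1175.289 kg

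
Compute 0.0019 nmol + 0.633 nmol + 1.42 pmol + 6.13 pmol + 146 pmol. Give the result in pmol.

788.45 pmol

In pmol:
  0.0019 nmol = 0.0019 × 10^3 pmol = 1.9
  0.633 nmol = 0.633 × 10^3 pmol = 633
  1.42 pmol → 1.42
  6.13 pmol → 6.13
  146 pmol → 146
Sum: 1.9 + 633 + 1.42 + 6.13 + 146 = 788.45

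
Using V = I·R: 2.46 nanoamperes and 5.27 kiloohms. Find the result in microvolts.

2.46e-9 × 5.27e3 = 12.9642e-6 V

12.9642 microvolts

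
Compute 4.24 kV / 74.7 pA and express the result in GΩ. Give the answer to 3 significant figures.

(4.24e3) / (74.7e-12) = 0.05676e15 Ω

56800 GΩ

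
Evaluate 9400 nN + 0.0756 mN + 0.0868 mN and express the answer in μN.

In μN:
  9400 nN = 9400 × 10⁻³ μN = 9.4
  0.0756 mN = 0.0756 × 10³ μN = 75.6
  0.0868 mN = 0.0868 × 10³ μN = 86.8
Sum: 9.4 + 75.6 + 86.8 = 171.8

171.8 μN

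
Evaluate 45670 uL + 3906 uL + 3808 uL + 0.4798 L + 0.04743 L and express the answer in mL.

580.614 mL

In mL:
  45670 uL = 45670 × 10^-3 mL = 45.67
  3906 uL = 3906 × 10^-3 mL = 3.906
  3808 uL = 3808 × 10^-3 mL = 3.808
  0.4798 L = 0.4798 × 10^3 mL = 479.8
  0.04743 L = 0.04743 × 10^3 mL = 47.43
Sum: 45.67 + 3.906 + 3.808 + 479.8 + 47.43 = 580.614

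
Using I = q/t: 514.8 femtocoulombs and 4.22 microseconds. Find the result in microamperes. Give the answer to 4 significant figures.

(514.8 × 10⁻¹⁵) / (4.22 × 10⁻⁶) = 121.991 × 10⁻⁹ A

0.1220 microamperes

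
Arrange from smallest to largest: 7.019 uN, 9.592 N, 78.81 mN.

7.019 uN < 78.81 mN < 9.592 N

7.019 uN = 0.000007019 N
9.592 N = 9.592 N
78.81 mN = 0.07881 N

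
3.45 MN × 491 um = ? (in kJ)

3.45 × 10^6 × 491 × 10^-6 = 1693.95 J

1.69395 kJ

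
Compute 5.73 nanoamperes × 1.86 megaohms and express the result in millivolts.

5.73 × 10^-9 × 1.86 × 10^6 = 10.6578 × 10^-3 V

10.6578 millivolts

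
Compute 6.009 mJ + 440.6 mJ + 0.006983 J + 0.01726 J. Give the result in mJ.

In mJ:
  6.009 mJ → 6.009
  440.6 mJ → 440.6
  0.006983 J = 0.006983 × 10^3 mJ = 6.983
  0.01726 J = 0.01726 × 10^3 mJ = 17.26
Sum: 6.009 + 440.6 + 6.983 + 17.26 = 470.852

470.852 mJ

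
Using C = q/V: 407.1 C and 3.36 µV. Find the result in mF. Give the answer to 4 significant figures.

121200000000 mF

(407.1) / (3.36e-6) = 121.161e6 F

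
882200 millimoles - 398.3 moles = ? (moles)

483.9 moles

In moles:
  882200 millimoles = 882200 × 10^-3 moles = 882.2
  398.3 moles → 398.3
Difference: 882.2 - 398.3 = 483.9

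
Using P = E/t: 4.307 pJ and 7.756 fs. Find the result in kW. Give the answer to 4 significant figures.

(4.307 × 10^-12) / (7.756 × 10^-15) = 0.555312 × 10^3 W

0.5553 kW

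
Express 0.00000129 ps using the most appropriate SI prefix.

1.29 as

= 1.29e-18 s; 1e-18 is atto.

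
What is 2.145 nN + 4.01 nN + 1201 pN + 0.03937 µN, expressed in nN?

46.726 nN

In nN:
  2.145 nN → 2.145
  4.01 nN → 4.01
  1201 pN = 1201 × 10⁻³ nN = 1.201
  0.03937 µN = 0.03937 × 10³ nN = 39.37
Sum: 2.145 + 4.01 + 1.201 + 39.37 = 46.726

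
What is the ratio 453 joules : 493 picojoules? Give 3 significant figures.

919000000000

(453) / (493e-12) = 0.9189e12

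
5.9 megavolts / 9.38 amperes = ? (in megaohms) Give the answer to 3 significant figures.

0.629 megaohms

(5.9 × 10^6) / (9.38) = 0.629 × 10^6 Ω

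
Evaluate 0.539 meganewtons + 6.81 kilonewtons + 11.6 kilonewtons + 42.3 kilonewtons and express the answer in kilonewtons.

In kilonewtons:
  0.539 meganewtons = 0.539e3 kilonewtons = 539
  6.81 kilonewtons → 6.81
  11.6 kilonewtons → 11.6
  42.3 kilonewtons → 42.3
Sum: 539 + 6.81 + 11.6 + 42.3 = 599.71

599.71 kilonewtons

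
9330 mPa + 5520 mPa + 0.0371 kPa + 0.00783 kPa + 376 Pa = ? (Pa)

435.78 Pa

In Pa:
  9330 mPa = 9330e-3 Pa = 9.33
  5520 mPa = 5520e-3 Pa = 5.52
  0.0371 kPa = 0.0371e3 Pa = 37.1
  0.00783 kPa = 0.00783e3 Pa = 7.83
  376 Pa → 376
Sum: 9.33 + 5.52 + 37.1 + 7.83 + 376 = 435.78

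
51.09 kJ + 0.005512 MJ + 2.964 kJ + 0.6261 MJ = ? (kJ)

In kJ:
  51.09 kJ → 51.09
  0.005512 MJ = 0.005512 × 10^3 kJ = 5.512
  2.964 kJ → 2.964
  0.6261 MJ = 0.6261 × 10^3 kJ = 626.1
Sum: 51.09 + 5.512 + 2.964 + 626.1 = 685.666

685.666 kJ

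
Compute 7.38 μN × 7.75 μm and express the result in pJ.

7.38 × 10^-6 × 7.75 × 10^-6 = 57.195 × 10^-12 J

57.195 pJ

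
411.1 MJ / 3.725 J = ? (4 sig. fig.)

(411.1 × 10^6) / (3.725) = 110.36 × 10^6

110400000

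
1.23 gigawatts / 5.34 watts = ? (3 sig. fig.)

230000000

(1.23 × 10⁹) / (5.34) = 0.2303 × 10⁹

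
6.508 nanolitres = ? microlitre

0.006508 microlitres

nano = 10⁻⁹, micro = 10⁻⁶; factor is 10⁻³.
6.508 × 10⁻³ = 0.006508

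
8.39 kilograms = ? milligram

kilo = 1e3, milli = 1e-3; factor is 1e6.
8.39 × 1e6 = 8390000

8390000 milligrams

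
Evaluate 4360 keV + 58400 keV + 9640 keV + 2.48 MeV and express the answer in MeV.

In MeV:
  4360 keV = 4360 × 10^-3 MeV = 4.36
  58400 keV = 58400 × 10^-3 MeV = 58.4
  9640 keV = 9640 × 10^-3 MeV = 9.64
  2.48 MeV → 2.48
Sum: 4.36 + 58.4 + 9.64 + 2.48 = 74.88

74.88 MeV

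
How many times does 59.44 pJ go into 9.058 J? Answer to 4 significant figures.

(9.058) / (59.44 × 10⁻¹²) = 0.15239 × 10¹²

152400000000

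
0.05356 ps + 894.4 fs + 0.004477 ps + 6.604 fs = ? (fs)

In fs:
  0.05356 ps = 0.05356e3 fs = 53.56
  894.4 fs → 894.4
  0.004477 ps = 0.004477e3 fs = 4.477
  6.604 fs → 6.604
Sum: 53.56 + 894.4 + 4.477 + 6.604 = 959.041

959.041 fs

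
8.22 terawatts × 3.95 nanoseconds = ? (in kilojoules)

32.469 kilojoules

8.22e12 × 3.95e-9 = 32.469e3 J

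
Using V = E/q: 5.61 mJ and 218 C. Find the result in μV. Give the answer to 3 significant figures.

(5.61 × 10⁻³) / (218) = 0.025734 × 10⁻³ V

25.7 μV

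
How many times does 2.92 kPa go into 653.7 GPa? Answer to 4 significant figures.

(653.7 × 10^9) / (2.92 × 10^3) = 223.87 × 10^6

223900000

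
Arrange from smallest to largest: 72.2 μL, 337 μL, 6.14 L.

72.2 μL = 0.0000722 L
337 μL = 0.000337 L
6.14 L = 6.14 L

72.2 μL < 337 μL < 6.14 L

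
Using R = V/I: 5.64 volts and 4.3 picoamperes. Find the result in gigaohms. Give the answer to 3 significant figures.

1310 gigaohms

(5.64) / (4.3 × 10^-12) = 1.3116 × 10^12 Ω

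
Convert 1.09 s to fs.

(no prefix) = 10⁰, femto = 10⁻¹⁵; factor is 10¹⁵.
1.09 × 10¹⁵ = 1090000000000000

1090000000000000 fs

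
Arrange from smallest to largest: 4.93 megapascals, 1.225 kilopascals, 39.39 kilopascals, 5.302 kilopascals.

1.225 kilopascals < 5.302 kilopascals < 39.39 kilopascals < 4.93 megapascals

4.93 megapascals = 4930000 pascals
1.225 kilopascals = 1225 pascals
39.39 kilopascals = 39390 pascals
5.302 kilopascals = 5302 pascals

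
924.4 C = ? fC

924400000000000000 fC

(no prefix) = 10⁰, femto = 10⁻¹⁵; factor is 10¹⁵.
924.4 × 10¹⁵ = 924400000000000000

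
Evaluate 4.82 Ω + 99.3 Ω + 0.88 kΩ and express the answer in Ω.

In Ω:
  4.82 Ω → 4.82
  99.3 Ω → 99.3
  0.88 kΩ = 0.88e3 Ω = 880
Sum: 4.82 + 99.3 + 880 = 984.12

984.12 Ω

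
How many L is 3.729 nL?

0.000000003729 L

nano = 1e-9, (no prefix) = 1e0; factor is 1e-9.
3.729 × 1e-9 = 0.000000003729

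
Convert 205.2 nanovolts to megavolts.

0.0000000000002052 megavolts

nano = 1e-9, mega = 1e6; factor is 1e-15.
205.2 × 1e-15 = 0.0000000000002052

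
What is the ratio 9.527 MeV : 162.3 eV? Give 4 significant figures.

(9.527e6) / (162.3) = 0.0587e6

58700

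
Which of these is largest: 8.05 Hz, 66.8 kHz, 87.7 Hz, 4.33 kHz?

8.05 Hz = 8.05 Hz
66.8 kHz = 66800 Hz
87.7 Hz = 87.7 Hz
4.33 kHz = 4330 Hz

66.8 kHz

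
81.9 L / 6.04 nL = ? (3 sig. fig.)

13600000000

(81.9) / (6.04e-9) = 13.56e9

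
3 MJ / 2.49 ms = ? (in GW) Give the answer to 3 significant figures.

(3 × 10^6) / (2.49 × 10^-3) = 1.2048 × 10^9 W

1.20 GW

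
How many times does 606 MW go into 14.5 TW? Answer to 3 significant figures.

23900

(14.5 × 10¹²) / (606 × 10⁶) = 0.02393 × 10⁶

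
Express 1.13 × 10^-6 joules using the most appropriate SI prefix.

1.13 microjoules

= 1.13 × 10^-6 joules; 10^-6 is micro.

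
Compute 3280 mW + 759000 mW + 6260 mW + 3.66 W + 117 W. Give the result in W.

In W:
  3280 mW = 3280 × 10⁻³ W = 3.28
  759000 mW = 759000 × 10⁻³ W = 759
  6260 mW = 6260 × 10⁻³ W = 6.26
  3.66 W → 3.66
  117 W → 117
Sum: 3.28 + 759 + 6.26 + 3.66 + 117 = 889.2

889.2 W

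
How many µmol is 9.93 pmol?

0.00000993 µmol

pico = 10^-12, micro = 10^-6; factor is 10^-6.
9.93 × 10^-6 = 0.00000993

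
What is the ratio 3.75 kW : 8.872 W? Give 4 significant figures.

422.7

(3.75 × 10³) / (8.872) = 0.42268 × 10³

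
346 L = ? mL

346000 mL

(no prefix) = 1e0, milli = 1e-3; factor is 1e3.
346 × 1e3 = 346000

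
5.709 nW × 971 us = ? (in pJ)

5.709e-9 × 971e-6 = 5543.439e-15 J

5.543439 pJ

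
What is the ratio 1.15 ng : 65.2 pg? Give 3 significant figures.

17.6

(1.15e-9) / (65.2e-12) = 0.01764e3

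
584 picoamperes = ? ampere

0.000000000584 amperes

pico = 10⁻¹², (no prefix) = 10⁰; factor is 10⁻¹².
584 × 10⁻¹² = 0.000000000584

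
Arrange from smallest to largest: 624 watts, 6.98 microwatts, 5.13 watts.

6.98 microwatts < 5.13 watts < 624 watts

624 watts = 624 watts
6.98 microwatts = 0.00000698 watts
5.13 watts = 5.13 watts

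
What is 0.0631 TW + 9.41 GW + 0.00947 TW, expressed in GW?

In GW:
  0.0631 TW = 0.0631 × 10³ GW = 63.1
  9.41 GW → 9.41
  0.00947 TW = 0.00947 × 10³ GW = 9.47
Sum: 63.1 + 9.41 + 9.47 = 81.98

81.98 GW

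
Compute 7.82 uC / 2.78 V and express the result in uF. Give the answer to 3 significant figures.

(7.82 × 10^-6) / (2.78) = 2.8129 × 10^-6 F

2.81 uF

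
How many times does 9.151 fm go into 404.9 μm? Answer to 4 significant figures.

44250000000

(404.9 × 10⁻⁶) / (9.151 × 10⁻¹⁵) = 44.247 × 10⁹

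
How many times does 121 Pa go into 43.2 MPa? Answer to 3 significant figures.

357000

(43.2e6) / (121) = 0.357e6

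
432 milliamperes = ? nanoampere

milli = 10⁻³, nano = 10⁻⁹; factor is 10⁶.
432 × 10⁶ = 432000000

432000000 nanoamperes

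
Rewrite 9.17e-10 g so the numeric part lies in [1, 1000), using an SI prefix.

917 pg

= 917e-12 g; 1e-12 is pico.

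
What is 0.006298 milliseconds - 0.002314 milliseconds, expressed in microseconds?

In microseconds:
  0.006298 milliseconds = 0.006298e3 microseconds = 6.298
  0.002314 milliseconds = 0.002314e3 microseconds = 2.314
Difference: 6.298 - 2.314 = 3.984

3.984 microseconds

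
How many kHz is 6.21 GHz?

giga = 10^9, kilo = 10^3; factor is 10^6.
6.21 × 10^6 = 6210000

6210000 kHz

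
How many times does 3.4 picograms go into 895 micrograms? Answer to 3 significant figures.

(895 × 10⁻⁶) / (3.4 × 10⁻¹²) = 263.2 × 10⁶

263000000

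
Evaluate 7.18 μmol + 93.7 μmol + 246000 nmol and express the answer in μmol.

In μmol:
  7.18 μmol → 7.18
  93.7 μmol → 93.7
  246000 nmol = 246000 × 10^-3 μmol = 246
Sum: 7.18 + 93.7 + 246 = 346.88

346.88 μmol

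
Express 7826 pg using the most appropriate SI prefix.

= 7.826e-9 g; 1e-9 is nano.

7.826 ng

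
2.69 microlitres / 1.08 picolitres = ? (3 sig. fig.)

(2.69e-6) / (1.08e-12) = 2.491e6

2490000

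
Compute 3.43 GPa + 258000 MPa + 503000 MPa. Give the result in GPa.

In GPa:
  3.43 GPa → 3.43
  258000 MPa = 258000e-3 GPa = 258
  503000 MPa = 503000e-3 GPa = 503
Sum: 3.43 + 258 + 503 = 764.43

764.43 GPa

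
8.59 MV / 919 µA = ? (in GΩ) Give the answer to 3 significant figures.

(8.59 × 10^6) / (919 × 10^-6) = 0.0093471 × 10^12 Ω

9.35 GΩ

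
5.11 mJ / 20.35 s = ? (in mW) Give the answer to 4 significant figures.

0.2511 mW

(5.11 × 10^-3) / (20.35) = 0.251106 × 10^-3 W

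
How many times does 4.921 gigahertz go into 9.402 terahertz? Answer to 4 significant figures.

(9.402e12) / (4.921e9) = 1.9106e3

1911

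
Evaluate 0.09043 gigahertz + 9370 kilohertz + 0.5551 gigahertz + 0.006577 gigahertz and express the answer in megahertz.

In megahertz:
  0.09043 gigahertz = 0.09043 × 10³ megahertz = 90.43
  9370 kilohertz = 9370 × 10⁻³ megahertz = 9.37
  0.5551 gigahertz = 0.5551 × 10³ megahertz = 555.1
  0.006577 gigahertz = 0.006577 × 10³ megahertz = 6.577
Sum: 90.43 + 9.37 + 555.1 + 6.577 = 661.477

661.477 megahertz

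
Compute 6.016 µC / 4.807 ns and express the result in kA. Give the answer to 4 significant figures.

(6.016 × 10⁻⁶) / (4.807 × 10⁻⁹) = 1.25151 × 10³ A

1.252 kA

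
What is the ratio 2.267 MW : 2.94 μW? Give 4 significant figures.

771100000000

(2.267 × 10^6) / (2.94 × 10^-6) = 0.77109 × 10^12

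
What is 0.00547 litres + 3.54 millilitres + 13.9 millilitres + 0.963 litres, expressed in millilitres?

985.91 millilitres

In millilitres:
  0.00547 litres = 0.00547 × 10^3 millilitres = 5.47
  3.54 millilitres → 3.54
  13.9 millilitres → 13.9
  0.963 litres = 0.963 × 10^3 millilitres = 963
Sum: 5.47 + 3.54 + 13.9 + 963 = 985.91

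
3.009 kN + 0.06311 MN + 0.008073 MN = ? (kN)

74.192 kN

In kN:
  3.009 kN → 3.009
  0.06311 MN = 0.06311e3 kN = 63.11
  0.008073 MN = 0.008073e3 kN = 8.073
Sum: 3.009 + 63.11 + 8.073 = 74.192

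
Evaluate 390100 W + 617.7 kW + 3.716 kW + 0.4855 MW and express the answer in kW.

1497.016 kW

In kW:
  390100 W = 390100 × 10⁻³ kW = 390.1
  617.7 kW → 617.7
  3.716 kW → 3.716
  0.4855 MW = 0.4855 × 10³ kW = 485.5
Sum: 390.1 + 617.7 + 3.716 + 485.5 = 1497.016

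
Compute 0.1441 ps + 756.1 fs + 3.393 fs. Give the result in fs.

In fs:
  0.1441 ps = 0.1441e3 fs = 144.1
  756.1 fs → 756.1
  3.393 fs → 3.393
Sum: 144.1 + 756.1 + 3.393 = 903.593

903.593 fs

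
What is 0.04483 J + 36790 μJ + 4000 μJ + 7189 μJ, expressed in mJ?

In mJ:
  0.04483 J = 0.04483e3 mJ = 44.83
  36790 μJ = 36790e-3 mJ = 36.79
  4000 μJ = 4000e-3 mJ = 4
  7189 μJ = 7189e-3 mJ = 7.189
Sum: 44.83 + 36.79 + 4 + 7.189 = 92.809

92.809 mJ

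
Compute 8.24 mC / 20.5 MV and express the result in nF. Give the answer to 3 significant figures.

(8.24 × 10⁻³) / (20.5 × 10⁶) = 0.40195 × 10⁻⁹ F

0.402 nF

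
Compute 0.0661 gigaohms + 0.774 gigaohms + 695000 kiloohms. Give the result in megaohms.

1535.1 megaohms

In megaohms:
  0.0661 gigaohms = 0.0661 × 10^3 megaohms = 66.1
  0.774 gigaohms = 0.774 × 10^3 megaohms = 774
  695000 kiloohms = 695000 × 10^-3 megaohms = 695
Sum: 66.1 + 774 + 695 = 1535.1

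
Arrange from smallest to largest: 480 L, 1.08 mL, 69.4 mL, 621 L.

1.08 mL < 69.4 mL < 480 L < 621 L

480 L = 480 L
1.08 mL = 0.00108 L
69.4 mL = 0.0694 L
621 L = 621 L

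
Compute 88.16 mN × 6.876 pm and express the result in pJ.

88.16 × 10⁻³ × 6.876 × 10⁻¹² = 606.18816 × 10⁻¹⁵ J

0.60618816 pJ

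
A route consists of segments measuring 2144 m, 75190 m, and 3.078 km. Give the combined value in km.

80.412 km

In km:
  2144 m = 2144 × 10^-3 km = 2.144
  75190 m = 75190 × 10^-3 km = 75.19
  3.078 km → 3.078
Sum: 2.144 + 75.19 + 3.078 = 80.412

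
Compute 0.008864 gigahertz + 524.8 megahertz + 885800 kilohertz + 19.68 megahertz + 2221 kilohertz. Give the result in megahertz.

In megahertz:
  0.008864 gigahertz = 0.008864 × 10^3 megahertz = 8.864
  524.8 megahertz → 524.8
  885800 kilohertz = 885800 × 10^-3 megahertz = 885.8
  19.68 megahertz → 19.68
  2221 kilohertz = 2221 × 10^-3 megahertz = 2.221
Sum: 8.864 + 524.8 + 885.8 + 19.68 + 2.221 = 1441.365

1441.365 megahertz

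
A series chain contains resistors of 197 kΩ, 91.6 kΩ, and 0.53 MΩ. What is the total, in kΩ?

818.6 kΩ

In kΩ:
  197 kΩ → 197
  91.6 kΩ → 91.6
  0.53 MΩ = 0.53 × 10³ kΩ = 530
Sum: 197 + 91.6 + 530 = 818.6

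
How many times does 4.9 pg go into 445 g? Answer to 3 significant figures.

(445) / (4.9e-12) = 90.82e12

90800000000000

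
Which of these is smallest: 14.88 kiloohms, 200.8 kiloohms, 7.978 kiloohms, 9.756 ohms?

14.88 kiloohms = 14880 ohms
200.8 kiloohms = 200800 ohms
7.978 kiloohms = 7978 ohms
9.756 ohms = 9.756 ohms

9.756 ohms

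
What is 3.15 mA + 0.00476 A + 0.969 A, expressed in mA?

976.91 mA

In mA:
  3.15 mA → 3.15
  0.00476 A = 0.00476e3 mA = 4.76
  0.969 A = 0.969e3 mA = 969
Sum: 3.15 + 4.76 + 969 = 976.91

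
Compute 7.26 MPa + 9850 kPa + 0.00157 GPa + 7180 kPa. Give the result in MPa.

In MPa:
  7.26 MPa → 7.26
  9850 kPa = 9850 × 10⁻³ MPa = 9.85
  0.00157 GPa = 0.00157 × 10³ MPa = 1.57
  7180 kPa = 7180 × 10⁻³ MPa = 7.18
Sum: 7.26 + 9.85 + 1.57 + 7.18 = 25.86

25.86 MPa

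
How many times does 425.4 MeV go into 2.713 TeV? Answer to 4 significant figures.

(2.713e12) / (425.4e6) = 0.0063775e6

6378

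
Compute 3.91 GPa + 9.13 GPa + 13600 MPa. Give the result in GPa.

In GPa:
  3.91 GPa → 3.91
  9.13 GPa → 9.13
  13600 MPa = 13600e-3 GPa = 13.6
Sum: 3.91 + 9.13 + 13.6 = 26.64

26.64 GPa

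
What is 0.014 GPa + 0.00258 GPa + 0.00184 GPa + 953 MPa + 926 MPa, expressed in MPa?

In MPa:
  0.014 GPa = 0.014e3 MPa = 14
  0.00258 GPa = 0.00258e3 MPa = 2.58
  0.00184 GPa = 0.00184e3 MPa = 1.84
  953 MPa → 953
  926 MPa → 926
Sum: 14 + 2.58 + 1.84 + 953 + 926 = 1897.42

1897.42 MPa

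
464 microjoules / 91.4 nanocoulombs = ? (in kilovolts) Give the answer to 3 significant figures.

5.08 kilovolts

(464 × 10^-6) / (91.4 × 10^-9) = 5.0766 × 10^3 V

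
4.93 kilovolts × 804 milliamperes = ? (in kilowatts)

4.93 × 10^3 × 804 × 10^-3 = 3963.72 W

3.96372 kilowatts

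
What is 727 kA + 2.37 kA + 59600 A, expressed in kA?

In kA:
  727 kA → 727
  2.37 kA → 2.37
  59600 A = 59600 × 10⁻³ kA = 59.6
Sum: 727 + 2.37 + 59.6 = 788.97

788.97 kA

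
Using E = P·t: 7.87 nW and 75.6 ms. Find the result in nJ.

0.594972 nJ

7.87 × 10^-9 × 75.6 × 10^-3 = 594.972 × 10^-12 J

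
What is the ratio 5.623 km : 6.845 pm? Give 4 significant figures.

(5.623 × 10³) / (6.845 × 10⁻¹²) = 0.82148 × 10¹⁵

821500000000000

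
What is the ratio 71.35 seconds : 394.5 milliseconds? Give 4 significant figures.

180.9

(71.35) / (394.5 × 10^-3) = 0.18086 × 10^3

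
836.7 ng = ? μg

nano = 1e-9, micro = 1e-6; factor is 1e-3.
836.7 × 1e-3 = 0.8367

0.8367 μg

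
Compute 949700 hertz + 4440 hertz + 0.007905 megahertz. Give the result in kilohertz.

In kilohertz:
  949700 hertz = 949700 × 10⁻³ kilohertz = 949.7
  4440 hertz = 4440 × 10⁻³ kilohertz = 4.44
  0.007905 megahertz = 0.007905 × 10³ kilohertz = 7.905
Sum: 949.7 + 4.44 + 7.905 = 962.045

962.045 kilohertz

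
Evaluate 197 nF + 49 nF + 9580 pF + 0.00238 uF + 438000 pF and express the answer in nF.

695.96 nF

In nF:
  197 nF → 197
  49 nF → 49
  9580 pF = 9580e-3 nF = 9.58
  0.00238 uF = 0.00238e3 nF = 2.38
  438000 pF = 438000e-3 nF = 438
Sum: 197 + 49 + 9.58 + 2.38 + 438 = 695.96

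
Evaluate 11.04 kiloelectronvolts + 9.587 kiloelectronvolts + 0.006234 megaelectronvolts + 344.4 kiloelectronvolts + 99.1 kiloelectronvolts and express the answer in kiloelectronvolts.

In kiloelectronvolts:
  11.04 kiloelectronvolts → 11.04
  9.587 kiloelectronvolts → 9.587
  0.006234 megaelectronvolts = 0.006234 × 10^3 kiloelectronvolts = 6.234
  344.4 kiloelectronvolts → 344.4
  99.1 kiloelectronvolts → 99.1
Sum: 11.04 + 9.587 + 6.234 + 344.4 + 99.1 = 470.361

470.361 kiloelectronvolts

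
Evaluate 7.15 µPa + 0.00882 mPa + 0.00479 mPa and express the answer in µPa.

20.76 µPa

In µPa:
  7.15 µPa → 7.15
  0.00882 mPa = 0.00882 × 10^3 µPa = 8.82
  0.00479 mPa = 0.00479 × 10^3 µPa = 4.79
Sum: 7.15 + 8.82 + 4.79 = 20.76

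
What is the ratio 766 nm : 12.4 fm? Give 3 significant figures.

61800000

(766 × 10⁻⁹) / (12.4 × 10⁻¹⁵) = 61.77 × 10⁶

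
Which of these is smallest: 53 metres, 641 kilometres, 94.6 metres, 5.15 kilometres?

53 metres = 53 metres
641 kilometres = 641000 metres
94.6 metres = 94.6 metres
5.15 kilometres = 5150 metres

53 metres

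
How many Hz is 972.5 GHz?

972500000000 Hz

giga = 1e9, (no prefix) = 1e0; factor is 1e9.
972.5 × 1e9 = 972500000000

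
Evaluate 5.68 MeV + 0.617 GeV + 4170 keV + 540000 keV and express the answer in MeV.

1166.85 MeV

In MeV:
  5.68 MeV → 5.68
  0.617 GeV = 0.617 × 10^3 MeV = 617
  4170 keV = 4170 × 10^-3 MeV = 4.17
  540000 keV = 540000 × 10^-3 MeV = 540
Sum: 5.68 + 617 + 4.17 + 540 = 1166.85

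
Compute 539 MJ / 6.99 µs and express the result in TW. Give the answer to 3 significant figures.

77.1 TW

(539 × 10^6) / (6.99 × 10^-6) = 77.11 × 10^12 W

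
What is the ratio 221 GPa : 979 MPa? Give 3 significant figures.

226

(221 × 10⁹) / (979 × 10⁶) = 0.2257 × 10³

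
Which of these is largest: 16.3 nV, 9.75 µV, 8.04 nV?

9.75 µV

16.3 nV = 0.0000000163 V
9.75 µV = 0.00000975 V
8.04 nV = 0.00000000804 V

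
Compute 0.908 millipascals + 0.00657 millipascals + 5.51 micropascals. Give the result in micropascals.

920.08 micropascals

In micropascals:
  0.908 millipascals = 0.908 × 10^3 micropascals = 908
  0.00657 millipascals = 0.00657 × 10^3 micropascals = 6.57
  5.51 micropascals → 5.51
Sum: 908 + 6.57 + 5.51 = 920.08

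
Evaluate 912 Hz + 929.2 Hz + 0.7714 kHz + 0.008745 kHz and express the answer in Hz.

2621.345 Hz

In Hz:
  912 Hz → 912
  929.2 Hz → 929.2
  0.7714 kHz = 0.7714 × 10³ Hz = 771.4
  0.008745 kHz = 0.008745 × 10³ Hz = 8.745
Sum: 912 + 929.2 + 771.4 + 8.745 = 2621.345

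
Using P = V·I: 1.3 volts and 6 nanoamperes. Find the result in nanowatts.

7.8 nanowatts

1.3 × 6 × 10^-9 = 7.8 × 10^-9 W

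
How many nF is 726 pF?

0.726 nF

pico = 1e-12, nano = 1e-9; factor is 1e-3.
726 × 1e-3 = 0.726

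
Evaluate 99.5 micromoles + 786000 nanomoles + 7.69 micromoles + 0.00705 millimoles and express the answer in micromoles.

In micromoles:
  99.5 micromoles → 99.5
  786000 nanomoles = 786000 × 10^-3 micromoles = 786
  7.69 micromoles → 7.69
  0.00705 millimoles = 0.00705 × 10^3 micromoles = 7.05
Sum: 99.5 + 786 + 7.69 + 7.05 = 900.24

900.24 micromoles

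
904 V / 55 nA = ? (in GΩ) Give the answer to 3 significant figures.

16.4 GΩ

(904) / (55 × 10^-9) = 16.436 × 10^9 Ω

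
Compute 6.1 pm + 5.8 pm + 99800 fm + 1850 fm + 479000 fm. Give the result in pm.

In pm:
  6.1 pm → 6.1
  5.8 pm → 5.8
  99800 fm = 99800 × 10^-3 pm = 99.8
  1850 fm = 1850 × 10^-3 pm = 1.85
  479000 fm = 479000 × 10^-3 pm = 479
Sum: 6.1 + 5.8 + 99.8 + 1.85 + 479 = 592.55

592.55 pm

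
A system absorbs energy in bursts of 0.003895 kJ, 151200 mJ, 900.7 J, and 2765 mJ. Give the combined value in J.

In J:
  0.003895 kJ = 0.003895 × 10³ J = 3.895
  151200 mJ = 151200 × 10⁻³ J = 151.2
  900.7 J → 900.7
  2765 mJ = 2765 × 10⁻³ J = 2.765
Sum: 3.895 + 151.2 + 900.7 + 2.765 = 1058.56

1058.56 J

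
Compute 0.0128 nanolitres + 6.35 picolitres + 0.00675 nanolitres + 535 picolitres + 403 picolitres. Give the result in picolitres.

In picolitres:
  0.0128 nanolitres = 0.0128 × 10^3 picolitres = 12.8
  6.35 picolitres → 6.35
  0.00675 nanolitres = 0.00675 × 10^3 picolitres = 6.75
  535 picolitres → 535
  403 picolitres → 403
Sum: 12.8 + 6.35 + 6.75 + 535 + 403 = 963.9

963.9 picolitres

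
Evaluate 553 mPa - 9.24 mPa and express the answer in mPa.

In mPa:
  553 mPa → 553
  9.24 mPa → 9.24
Difference: 553 - 9.24 = 543.76

543.76 mPa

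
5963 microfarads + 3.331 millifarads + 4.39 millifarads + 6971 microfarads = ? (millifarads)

In millifarads:
  5963 microfarads = 5963 × 10⁻³ millifarads = 5.963
  3.331 millifarads → 3.331
  4.39 millifarads → 4.39
  6971 microfarads = 6971 × 10⁻³ millifarads = 6.971
Sum: 5.963 + 3.331 + 4.39 + 6.971 = 20.655

20.655 millifarads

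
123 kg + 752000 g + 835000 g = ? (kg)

1710 kg

In kg:
  123 kg → 123
  752000 g = 752000e-3 kg = 752
  835000 g = 835000e-3 kg = 835
Sum: 123 + 752 + 835 = 1710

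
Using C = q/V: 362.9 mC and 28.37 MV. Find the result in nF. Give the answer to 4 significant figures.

(362.9 × 10⁻³) / (28.37 × 10⁶) = 12.7917 × 10⁻⁹ F

12.79 nF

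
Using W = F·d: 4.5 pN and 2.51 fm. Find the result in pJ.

0.000000000000011295 pJ

4.5 × 10⁻¹² × 2.51 × 10⁻¹⁵ = 11.295 × 10⁻²⁷ J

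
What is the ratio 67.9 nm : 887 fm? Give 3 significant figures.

76600

(67.9 × 10⁻⁹) / (887 × 10⁻¹⁵) = 0.07655 × 10⁶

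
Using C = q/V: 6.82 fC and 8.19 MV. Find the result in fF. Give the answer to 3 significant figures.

0.000000833 fF

(6.82 × 10^-15) / (8.19 × 10^6) = 0.83272 × 10^-21 F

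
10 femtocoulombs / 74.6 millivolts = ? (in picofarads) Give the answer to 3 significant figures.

0.134 picofarads

(10 × 10⁻¹⁵) / (74.6 × 10⁻³) = 0.13405 × 10⁻¹² F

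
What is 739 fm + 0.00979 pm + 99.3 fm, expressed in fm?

848.09 fm

In fm:
  739 fm → 739
  0.00979 pm = 0.00979e3 fm = 9.79
  99.3 fm → 99.3
Sum: 739 + 9.79 + 99.3 = 848.09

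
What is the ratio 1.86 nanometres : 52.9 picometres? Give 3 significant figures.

35.2

(1.86 × 10⁻⁹) / (52.9 × 10⁻¹²) = 0.03516 × 10³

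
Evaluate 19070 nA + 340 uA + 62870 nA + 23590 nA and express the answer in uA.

In uA:
  19070 nA = 19070e-3 uA = 19.07
  340 uA → 340
  62870 nA = 62870e-3 uA = 62.87
  23590 nA = 23590e-3 uA = 23.59
Sum: 19.07 + 340 + 62.87 + 23.59 = 445.53

445.53 uA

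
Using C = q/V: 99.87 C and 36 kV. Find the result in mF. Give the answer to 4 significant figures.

2.774 mF

(99.87) / (36 × 10³) = 2.77417 × 10⁻³ F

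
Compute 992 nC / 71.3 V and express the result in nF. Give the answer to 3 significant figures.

13.9 nF

(992e-9) / (71.3) = 13.913e-9 F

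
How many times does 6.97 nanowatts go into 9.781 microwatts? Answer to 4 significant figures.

1403

(9.781e-6) / (6.97e-9) = 1.4033e3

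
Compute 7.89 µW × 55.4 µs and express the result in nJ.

0.437106 nJ

7.89e-6 × 55.4e-6 = 437.106e-12 J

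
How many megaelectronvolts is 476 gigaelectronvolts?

giga = 10^9, mega = 10^6; factor is 10^3.
476 × 10^3 = 476000

476000 megaelectronvolts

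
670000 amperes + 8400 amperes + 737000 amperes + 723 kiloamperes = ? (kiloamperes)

In kiloamperes:
  670000 amperes = 670000 × 10⁻³ kiloamperes = 670
  8400 amperes = 8400 × 10⁻³ kiloamperes = 8.4
  737000 amperes = 737000 × 10⁻³ kiloamperes = 737
  723 kiloamperes → 723
Sum: 670 + 8.4 + 737 + 723 = 2138.4

2138.4 kiloamperes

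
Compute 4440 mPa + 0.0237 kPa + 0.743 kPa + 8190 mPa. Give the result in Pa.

In Pa:
  4440 mPa = 4440e-3 Pa = 4.44
  0.0237 kPa = 0.0237e3 Pa = 23.7
  0.743 kPa = 0.743e3 Pa = 743
  8190 mPa = 8190e-3 Pa = 8.19
Sum: 4.44 + 23.7 + 743 + 8.19 = 779.33

779.33 Pa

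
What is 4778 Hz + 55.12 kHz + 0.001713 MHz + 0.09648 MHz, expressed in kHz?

158.091 kHz

In kHz:
  4778 Hz = 4778e-3 kHz = 4.778
  55.12 kHz → 55.12
  0.001713 MHz = 0.001713e3 kHz = 1.713
  0.09648 MHz = 0.09648e3 kHz = 96.48
Sum: 4.778 + 55.12 + 1.713 + 96.48 = 158.091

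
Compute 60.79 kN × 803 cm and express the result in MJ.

0.4881437 MJ

60.79e3 × 803e-2 = 48814.37e1 J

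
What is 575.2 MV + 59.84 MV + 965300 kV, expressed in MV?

1600.34 MV

In MV:
  575.2 MV → 575.2
  59.84 MV → 59.84
  965300 kV = 965300e-3 MV = 965.3
Sum: 575.2 + 59.84 + 965.3 = 1600.34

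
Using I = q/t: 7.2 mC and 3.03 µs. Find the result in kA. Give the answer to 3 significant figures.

(7.2e-3) / (3.03e-6) = 2.3762e3 A

2.38 kA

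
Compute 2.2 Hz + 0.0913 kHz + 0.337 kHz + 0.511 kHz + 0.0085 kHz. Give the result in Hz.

950 Hz

In Hz:
  2.2 Hz → 2.2
  0.0913 kHz = 0.0913 × 10^3 Hz = 91.3
  0.337 kHz = 0.337 × 10^3 Hz = 337
  0.511 kHz = 0.511 × 10^3 Hz = 511
  0.0085 kHz = 0.0085 × 10^3 Hz = 8.5
Sum: 2.2 + 91.3 + 337 + 511 + 8.5 = 950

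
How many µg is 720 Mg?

720000000000000 µg

mega = 10^6, micro = 10^-6; factor is 10^12.
720 × 10^12 = 720000000000000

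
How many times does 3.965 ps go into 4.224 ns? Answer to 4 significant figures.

(4.224 × 10^-9) / (3.965 × 10^-12) = 1.0653 × 10^3

1065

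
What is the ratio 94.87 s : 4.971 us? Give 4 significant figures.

(94.87) / (4.971 × 10⁻⁶) = 19.085 × 10⁶

19080000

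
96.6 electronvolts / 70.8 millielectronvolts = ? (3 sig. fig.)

1360

(96.6) / (70.8 × 10^-3) = 1.364 × 10^3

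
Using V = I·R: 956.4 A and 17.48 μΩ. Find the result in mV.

16.717872 mV

956.4 × 17.48 × 10⁻⁶ = 16717.872 × 10⁻⁶ V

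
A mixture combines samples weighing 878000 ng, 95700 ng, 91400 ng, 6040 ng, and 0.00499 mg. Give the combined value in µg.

1076.13 µg

In µg:
  878000 ng = 878000 × 10^-3 µg = 878
  95700 ng = 95700 × 10^-3 µg = 95.7
  91400 ng = 91400 × 10^-3 µg = 91.4
  6040 ng = 6040 × 10^-3 µg = 6.04
  0.00499 mg = 0.00499 × 10^3 µg = 4.99
Sum: 878 + 95.7 + 91.4 + 6.04 + 4.99 = 1076.13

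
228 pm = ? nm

pico = 10^-12, nano = 10^-9; factor is 10^-3.
228 × 10^-3 = 0.228

0.228 nm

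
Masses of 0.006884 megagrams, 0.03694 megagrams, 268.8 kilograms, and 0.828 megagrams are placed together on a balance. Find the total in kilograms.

In kilograms:
  0.006884 megagrams = 0.006884 × 10^3 kilograms = 6.884
  0.03694 megagrams = 0.03694 × 10^3 kilograms = 36.94
  268.8 kilograms → 268.8
  0.828 megagrams = 0.828 × 10^3 kilograms = 828
Sum: 6.884 + 36.94 + 268.8 + 828 = 1140.624

1140.624 kilograms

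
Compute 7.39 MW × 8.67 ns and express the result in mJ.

64.0713 mJ

7.39 × 10^6 × 8.67 × 10^-9 = 64.0713 × 10^-3 J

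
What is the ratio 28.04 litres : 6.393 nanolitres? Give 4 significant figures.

(28.04) / (6.393e-9) = 4.386e9

4386000000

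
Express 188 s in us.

188000000 us

(no prefix) = 1e0, micro = 1e-6; factor is 1e6.
188 × 1e6 = 188000000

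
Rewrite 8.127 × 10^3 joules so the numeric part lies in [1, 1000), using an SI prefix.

= 8.127 × 10^3 joules; 10^3 is kilo.

8.127 kilojoules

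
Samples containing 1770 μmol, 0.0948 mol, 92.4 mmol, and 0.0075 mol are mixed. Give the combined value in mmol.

In mmol:
  1770 μmol = 1770 × 10⁻³ mmol = 1.77
  0.0948 mol = 0.0948 × 10³ mmol = 94.8
  92.4 mmol → 92.4
  0.0075 mol = 0.0075 × 10³ mmol = 7.5
Sum: 1.77 + 94.8 + 92.4 + 7.5 = 196.47

196.47 mmol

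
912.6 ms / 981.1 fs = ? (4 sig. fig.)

(912.6 × 10^-3) / (981.1 × 10^-15) = 0.93018 × 10^12

930200000000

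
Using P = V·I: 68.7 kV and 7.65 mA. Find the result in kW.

0.525555 kW

68.7 × 10^3 × 7.65 × 10^-3 = 525.555 W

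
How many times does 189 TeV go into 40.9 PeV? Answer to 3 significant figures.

216

(40.9 × 10^15) / (189 × 10^12) = 0.2164 × 10^3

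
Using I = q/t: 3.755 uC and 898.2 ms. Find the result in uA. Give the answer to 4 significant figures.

(3.755 × 10^-6) / (898.2 × 10^-3) = 0.00418058 × 10^-3 A

4.181 uA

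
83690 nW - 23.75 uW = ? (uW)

In uW:
  83690 nW = 83690 × 10^-3 uW = 83.69
  23.75 uW → 23.75
Difference: 83.69 - 23.75 = 59.94

59.94 uW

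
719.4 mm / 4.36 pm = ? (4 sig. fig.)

165000000000

(719.4 × 10⁻³) / (4.36 × 10⁻¹²) = 165 × 10⁹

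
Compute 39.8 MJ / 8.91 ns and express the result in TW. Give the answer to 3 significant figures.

4470 TW

(39.8e6) / (8.91e-9) = 4.4669e15 W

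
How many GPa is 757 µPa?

micro = 10^-6, giga = 10^9; factor is 10^-15.
757 × 10^-15 = 0.000000000000757

0.000000000000757 GPa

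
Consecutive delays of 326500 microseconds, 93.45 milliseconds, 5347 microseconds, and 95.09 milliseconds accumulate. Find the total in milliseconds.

In milliseconds:
  326500 microseconds = 326500 × 10⁻³ milliseconds = 326.5
  93.45 milliseconds → 93.45
  5347 microseconds = 5347 × 10⁻³ milliseconds = 5.347
  95.09 milliseconds → 95.09
Sum: 326.5 + 93.45 + 5.347 + 95.09 = 520.387

520.387 milliseconds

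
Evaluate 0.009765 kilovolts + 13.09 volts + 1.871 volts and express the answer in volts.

24.726 volts

In volts:
  0.009765 kilovolts = 0.009765e3 volts = 9.765
  13.09 volts → 13.09
  1.871 volts → 1.871
Sum: 9.765 + 13.09 + 1.871 = 24.726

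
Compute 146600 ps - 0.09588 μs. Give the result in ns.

In ns:
  146600 ps = 146600e-3 ns = 146.6
  0.09588 μs = 0.09588e3 ns = 95.88
Difference: 146.6 - 95.88 = 50.72

50.72 ns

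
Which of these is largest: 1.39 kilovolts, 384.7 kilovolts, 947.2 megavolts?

947.2 megavolts

1.39 kilovolts = 1390 volts
384.7 kilovolts = 384700 volts
947.2 megavolts = 947200000 volts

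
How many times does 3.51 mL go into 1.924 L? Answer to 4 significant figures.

548.1

(1.924) / (3.51 × 10⁻³) = 0.54815 × 10³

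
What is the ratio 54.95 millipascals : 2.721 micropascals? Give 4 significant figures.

20190

(54.95e-3) / (2.721e-6) = 20.195e3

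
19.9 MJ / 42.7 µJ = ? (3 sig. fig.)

(19.9e6) / (42.7e-6) = 0.466e12

466000000000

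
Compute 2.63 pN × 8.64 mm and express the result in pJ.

2.63 × 10^-12 × 8.64 × 10^-3 = 22.7232 × 10^-15 J

0.0227232 pJ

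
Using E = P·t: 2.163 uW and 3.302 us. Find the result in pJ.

2.163 × 10⁻⁶ × 3.302 × 10⁻⁶ = 7.142226 × 10⁻¹² J

7.142226 pJ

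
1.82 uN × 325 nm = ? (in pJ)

1.82 × 10^-6 × 325 × 10^-9 = 591.5 × 10^-15 J

0.5915 pJ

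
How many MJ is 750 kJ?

0.75 MJ

kilo = 1e3, mega = 1e6; factor is 1e-3.
750 × 1e-3 = 0.75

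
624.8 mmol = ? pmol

milli = 1e-3, pico = 1e-12; factor is 1e9.
624.8 × 1e9 = 624800000000

624800000000 pmol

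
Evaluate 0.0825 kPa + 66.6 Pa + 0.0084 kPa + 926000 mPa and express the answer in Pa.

In Pa:
  0.0825 kPa = 0.0825 × 10³ Pa = 82.5
  66.6 Pa → 66.6
  0.0084 kPa = 0.0084 × 10³ Pa = 8.4
  926000 mPa = 926000 × 10⁻³ Pa = 926
Sum: 82.5 + 66.6 + 8.4 + 926 = 1083.5

1083.5 Pa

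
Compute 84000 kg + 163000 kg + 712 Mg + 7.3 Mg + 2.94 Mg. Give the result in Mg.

969.24 Mg

In Mg:
  84000 kg = 84000e-3 Mg = 84
  163000 kg = 163000e-3 Mg = 163
  712 Mg → 712
  7.3 Mg → 7.3
  2.94 Mg → 2.94
Sum: 84 + 163 + 712 + 7.3 + 2.94 = 969.24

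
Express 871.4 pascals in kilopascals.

0.8714 kilopascals

(no prefix) = 10⁰, kilo = 10³; factor is 10⁻³.
871.4 × 10⁻³ = 0.8714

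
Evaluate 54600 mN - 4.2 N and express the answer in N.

50.4 N

In N:
  54600 mN = 54600 × 10⁻³ N = 54.6
  4.2 N → 4.2
Difference: 54.6 - 4.2 = 50.4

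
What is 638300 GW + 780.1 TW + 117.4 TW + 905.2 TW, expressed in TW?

2441 TW

In TW:
  638300 GW = 638300 × 10⁻³ TW = 638.3
  780.1 TW → 780.1
  117.4 TW → 117.4
  905.2 TW → 905.2
Sum: 638.3 + 780.1 + 117.4 + 905.2 = 2441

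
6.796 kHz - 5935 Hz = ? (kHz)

0.861 kHz

In kHz:
  6.796 kHz → 6.796
  5935 Hz = 5935 × 10⁻³ kHz = 5.935
Difference: 6.796 - 5.935 = 0.861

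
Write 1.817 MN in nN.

1817000000000000 nN

mega = 10^6, nano = 10^-9; factor is 10^15.
1.817 × 10^15 = 1817000000000000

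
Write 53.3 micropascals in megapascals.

0.0000000000533 megapascals

micro = 10^-6, mega = 10^6; factor is 10^-12.
53.3 × 10^-12 = 0.0000000000533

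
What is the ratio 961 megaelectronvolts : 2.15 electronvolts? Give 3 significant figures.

(961e6) / (2.15) = 447e6

447000000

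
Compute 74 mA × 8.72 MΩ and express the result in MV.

0.64528 MV

74e-3 × 8.72e6 = 645.28e3 V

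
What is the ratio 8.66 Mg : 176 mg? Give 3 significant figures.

49200000

(8.66e6) / (176e-3) = 0.0492e9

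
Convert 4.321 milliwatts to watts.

0.004321 watts

milli = 1e-3, (no prefix) = 1e0; factor is 1e-3.
4.321 × 1e-3 = 0.004321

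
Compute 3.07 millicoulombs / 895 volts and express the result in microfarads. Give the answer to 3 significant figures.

3.43 microfarads

(3.07e-3) / (895) = 0.0034302e-3 F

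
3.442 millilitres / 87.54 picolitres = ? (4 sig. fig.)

39320000

(3.442 × 10⁻³) / (87.54 × 10⁻¹²) = 0.039319 × 10⁹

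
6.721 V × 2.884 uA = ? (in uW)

19.383364 uW

6.721 × 2.884 × 10^-6 = 19.383364 × 10^-6 W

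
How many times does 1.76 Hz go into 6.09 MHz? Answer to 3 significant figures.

3460000

(6.09 × 10^6) / (1.76) = 3.46 × 10^6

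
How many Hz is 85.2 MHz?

85200000 Hz

mega = 10⁶, (no prefix) = 10⁰; factor is 10⁶.
85.2 × 10⁶ = 85200000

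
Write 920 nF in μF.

nano = 1e-9, micro = 1e-6; factor is 1e-3.
920 × 1e-3 = 0.92

0.92 μF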